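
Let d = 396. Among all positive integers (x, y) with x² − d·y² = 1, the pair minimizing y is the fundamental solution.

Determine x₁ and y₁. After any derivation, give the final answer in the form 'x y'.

199 10

d=396: √d = [19; 1,8,1,38] (ℓ=4, even), read p_3/q_3
i=0: a=19 ⇒ p=19, q=1
i=1: a=1 ⇒ p=20, q=1
i=2: a=8 ⇒ p=179, q=9
i=3: a=1 ⇒ p=199, q=10
→ (199, 10).  Check: 199²=39601, 396·10²=39600, difference 1.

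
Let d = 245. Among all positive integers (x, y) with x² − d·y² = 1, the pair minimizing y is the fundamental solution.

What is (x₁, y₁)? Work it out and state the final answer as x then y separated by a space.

51841 3312

d=245: √d = [15; 1,1,1,7,6,7,1,1,1,30] (ℓ=10, even), read p_9/q_9
k=0  a_k=15  p_k/q_k = 15/1
…
k=2  a_k=1  p_k/q_k = 31/2
k=3  a_k=1  p_k/q_k = 47/3
k=4  a_k=7  p_k/q_k = 360/23
k=5  a_k=6  p_k/q_k = 2207/141
…
k=7  a_k=1  p_k/q_k = 18016/1151
k=8  a_k=1  p_k/q_k = 33825/2161
k=9  a_k=1  p_k/q_k = 51841/3312
→ (51841, 3312).  Check: 51841²=2687489281, 245·3312²=2687489280, difference 1.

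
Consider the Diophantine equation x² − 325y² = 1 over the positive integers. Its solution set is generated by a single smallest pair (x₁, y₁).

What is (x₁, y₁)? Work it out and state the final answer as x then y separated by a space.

649 36

√325 = [18; 36, …], period ℓ=1 (odd) → k=1
i=0: a=18 ⇒ p=18, q=1
i=1: a=36 ⇒ p=649, q=36
fundamental: x₁=649, y₁=36  (since 421201 − 325·1296 = 1)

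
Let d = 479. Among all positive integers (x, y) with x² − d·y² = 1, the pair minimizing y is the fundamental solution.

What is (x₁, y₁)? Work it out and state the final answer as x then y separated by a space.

2989440 136591

d=479: √d = [21; 1,7,1,3,2,21,2,3,1,7,1,42] (ℓ=12, even), read p_11/q_11
step 0: (21, 1)  from 21·(1,0) + (0,1)
step 1: (22, 1)  from 1·(21,1) + (1,0)
step 2: (175, 8)  from 7·(22,1) + (21,1)
step 3: (197, 9)  from 1·(175,8) + (22,1)
step 4: (766, 35)  from 3·(197,9) + (175,8)
step 5: (1729, 79)  from 2·(766,35) + (197,9)
step 6: (37075, 1694)  from 21·(1729,79) + (766,35)
…
step 8: (264712, 12095)  from 3·(75879,3467) + (37075,1694)
step 9: (340591, 15562)  from 1·(264712,12095) + (75879,3467)
step 10: (2648849, 121029)  from 7·(340591,15562) + (264712,12095)
step 11: (2989440, 136591)  from 1·(2648849,121029) + (340591,15562)
fundamental: x₁=2989440, y₁=136591  (since 8936751513600 − 479·18657101281 = 1)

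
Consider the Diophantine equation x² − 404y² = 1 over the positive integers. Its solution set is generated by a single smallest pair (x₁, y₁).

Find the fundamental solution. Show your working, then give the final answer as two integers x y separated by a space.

201 10

d=404: √d = [20; 10,40] (ℓ=2, even), read p_1/q_1
i=0: a=20 ⇒ p=20, q=1
i=1: a=10 ⇒ p=201, q=10
(x₁, y₁) = (201, 10);  201² − 404·10² = 1 ✓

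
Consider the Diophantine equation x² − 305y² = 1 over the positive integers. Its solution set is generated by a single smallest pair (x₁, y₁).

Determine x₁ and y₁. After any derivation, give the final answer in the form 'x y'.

√305 = [17; 2,6,2,34, …], period ℓ=4 (even) → k=3
step 0: (17, 1)  from 17·(1,0) + (0,1)
step 1: (35, 2)  from 2·(17,1) + (1,0)
step 2: (227, 13)  from 6·(35,2) + (17,1)
step 3: (489, 28)  from 2·(227,13) + (35,2)
(x₁, y₁) = (489, 28);  489² − 305·28² = 1 ✓

489 28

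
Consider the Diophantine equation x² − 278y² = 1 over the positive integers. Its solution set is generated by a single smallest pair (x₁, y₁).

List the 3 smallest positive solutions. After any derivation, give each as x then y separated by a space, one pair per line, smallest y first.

d=278: √d = [16; 1,2,16,2,1,32] (ℓ=6, even), read p_5/q_5
step 0: (16, 1)  from 16·(1,0) + (0,1)
…
step 4: (1684, 101)  from 2·(817,49) + (50,3)
step 5: (2501, 150)  from 1·(1684,101) + (817,49)
→ (2501, 150).  Check: 2501²=6255001, 278·150²=6255000, difference 1.
n=2: (2501,150)∘(2501,150) = (2501·2501+278·150·150, 2501·150+150·2501) = (12510001,750300)
n=3: (12510001,750300)∘(2501,150) = (2501·12510001+278·150·750300, 2501·750300+150·12510001) = (62575022501,3753000450)

2501 150
12510001 750300
62575022501 3753000450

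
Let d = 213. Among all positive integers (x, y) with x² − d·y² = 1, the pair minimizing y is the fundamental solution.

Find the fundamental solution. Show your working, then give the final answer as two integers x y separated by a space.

[14; 1,1,2,6,1,8,1,6,2,1,1,28] for √213; ℓ=12 ⇒ convergent index 11
i=0: a=14 ⇒ p=14, q=1
i=1: a=1 ⇒ p=15, q=1
…
i=5: a=1 ⇒ p=540, q=37
…
i=7: a=1 ⇒ p=5327, q=365
…
i=10: a=1 ⇒ p=115574, q=7919
i=11: a=1 ⇒ p=194399, q=13320
→ (194399, 13320).  Check: 194399²=37790971201, 213·13320²=37790971200, difference 1.

194399 13320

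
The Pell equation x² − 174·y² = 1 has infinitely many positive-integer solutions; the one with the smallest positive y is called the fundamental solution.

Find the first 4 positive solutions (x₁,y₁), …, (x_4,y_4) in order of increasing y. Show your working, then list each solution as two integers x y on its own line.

[13; 5,4,5,26] for √174; ℓ=4 ⇒ convergent index 3
k=0  a_k=13  p_k/q_k = 13/1
k=1  a_k=5  p_k/q_k = 66/5
k=2  a_k=4  p_k/q_k = 277/21
k=3  a_k=5  p_k/q_k = 1451/110
(x₁, y₁) = (1451, 110);  1451² − 174·110² = 1 ✓
(x_2, y_2) = (1451·1451 + 174·110·110, 1451·110 + 110·1451) = (4210801, 319220)
(x_3, y_3) = (1451·4210801 + 174·110·319220, 1451·319220 + 110·4210801) = (12219743051, 926376330)
(x_4, y_4) = (1451·12219743051 + 174·110·926376330, 1451·926376330 + 110·12219743051) = (35461690123201, 2688343790440)

1451 110
4210801 319220
12219743051 926376330
35461690123201 2688343790440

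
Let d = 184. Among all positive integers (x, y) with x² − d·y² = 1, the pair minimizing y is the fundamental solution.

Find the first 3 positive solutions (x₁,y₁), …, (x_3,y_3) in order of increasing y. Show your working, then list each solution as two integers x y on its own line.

√184 = [13; 1,1,3,2,1,2,1,2,3,1,1,26, …], period ℓ=12 (even) → k=11
i=0: a=13 ⇒ p=13, q=1
i=1: a=1 ⇒ p=14, q=1
…
i=3: a=3 ⇒ p=95, q=7
i=4: a=2 ⇒ p=217, q=16
i=5: a=1 ⇒ p=312, q=23
…
i=7: a=1 ⇒ p=1153, q=85
i=8: a=2 ⇒ p=3147, q=232
i=9: a=3 ⇒ p=10594, q=781
i=10: a=1 ⇒ p=13741, q=1013
i=11: a=1 ⇒ p=24335, q=1794
→ (24335, 1794).  Check: 24335²=592192225, 184·1794²=592192224, difference 1.
(x_2, y_2) = (24335·24335 + 184·1794·1794, 24335·1794 + 1794·24335) = (1184384449, 87313980)
(x_3, y_3) = (24335·1184384449 + 184·1794·87313980, 24335·87313980 + 1794·1184384449) = (57643991108495, 4249571404806)

24335 1794
1184384449 87313980
57643991108495 4249571404806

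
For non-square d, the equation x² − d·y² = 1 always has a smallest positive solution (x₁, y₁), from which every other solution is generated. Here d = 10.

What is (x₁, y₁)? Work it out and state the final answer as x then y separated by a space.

19 6

d=10: √d = [3; 6] (ℓ=1, odd), read p_1/q_1
a_0=3:  p_0=3·1+0=3,  q_0=3·0+1=1
a_1=6:  p_1=6·3+1=19,  q_1=6·1+0=6
fundamental: x₁=19, y₁=6  (since 361 − 10·36 = 1)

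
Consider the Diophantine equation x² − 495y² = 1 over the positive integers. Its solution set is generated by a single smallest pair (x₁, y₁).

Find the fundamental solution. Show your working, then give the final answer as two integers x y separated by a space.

[22; 4,44] for √495; ℓ=2 ⇒ convergent index 1
i=0: a=22 ⇒ p=22, q=1
i=1: a=4 ⇒ p=89, q=4
(x₁, y₁) = (89, 4);  89² − 495·4² = 1 ✓

89 4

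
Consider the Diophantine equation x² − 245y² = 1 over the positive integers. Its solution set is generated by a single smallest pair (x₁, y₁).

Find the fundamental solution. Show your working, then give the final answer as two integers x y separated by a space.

51841 3312

[15; 1,1,1,7,6,7,1,1,1,30] for √245; ℓ=10 ⇒ convergent index 9
step 0: (15, 1)  from 15·(1,0) + (0,1)
step 1: (16, 1)  from 1·(15,1) + (1,0)
step 2: (31, 2)  from 1·(16,1) + (15,1)
step 3: (47, 3)  from 1·(31,2) + (16,1)
step 4: (360, 23)  from 7·(47,3) + (31,2)
…
step 6: (15809, 1010)  from 7·(2207,141) + (360,23)
…
step 8: (33825, 2161)  from 1·(18016,1151) + (15809,1010)
step 9: (51841, 3312)  from 1·(33825,2161) + (18016,1151)
(x₁, y₁) = (51841, 3312);  51841² − 245·3312² = 1 ✓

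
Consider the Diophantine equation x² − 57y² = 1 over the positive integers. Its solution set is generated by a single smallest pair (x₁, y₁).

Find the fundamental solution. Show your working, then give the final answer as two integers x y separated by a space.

151 20

d=57: √d = [7; 1,1,4,1,1,14] (ℓ=6, even), read p_5/q_5
step 0: (7, 1)  from 7·(1,0) + (0,1)
…
step 2: (15, 2)  from 1·(8,1) + (7,1)
step 3: (68, 9)  from 4·(15,2) + (8,1)
step 4: (83, 11)  from 1·(68,9) + (15,2)
step 5: (151, 20)  from 1·(83,11) + (68,9)
fundamental: x₁=151, y₁=20  (since 22801 − 57·400 = 1)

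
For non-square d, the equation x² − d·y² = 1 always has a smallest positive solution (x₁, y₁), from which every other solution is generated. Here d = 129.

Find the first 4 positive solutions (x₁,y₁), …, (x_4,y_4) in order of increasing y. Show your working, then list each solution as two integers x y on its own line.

[11; 2,1,3,1,6,1,3,1,2,22] for √129; ℓ=10 ⇒ convergent index 9
k=0  a_k=11  p_k/q_k = 11/1
k=1  a_k=2  p_k/q_k = 23/2
k=2  a_k=1  p_k/q_k = 34/3
k=3  a_k=3  p_k/q_k = 125/11
k=4  a_k=1  p_k/q_k = 159/14
…
k=6  a_k=1  p_k/q_k = 1238/109
k=7  a_k=3  p_k/q_k = 4793/422
k=8  a_k=1  p_k/q_k = 6031/531
k=9  a_k=2  p_k/q_k = 16855/1484
→ (16855, 1484).  Check: 16855²=284091025, 129·1484²=284091024, difference 1.
(x_2, y_2) = (16855·16855 + 129·1484·1484, 16855·1484 + 1484·16855) = (568182049, 50025640)
(x_3, y_3) = (16855·568182049 + 129·1484·50025640, 16855·50025640 + 1484·568182049) = (19153416854935, 1686364322916)
(x_4, y_4) = (16855·19153416854935 + 129·1484·1686364322916, 16855·1686364322916 + 1484·19153416854935) = (645661681611676801, 56847341275472720)

16855 1484
568182049 50025640
19153416854935 1686364322916
645661681611676801 56847341275472720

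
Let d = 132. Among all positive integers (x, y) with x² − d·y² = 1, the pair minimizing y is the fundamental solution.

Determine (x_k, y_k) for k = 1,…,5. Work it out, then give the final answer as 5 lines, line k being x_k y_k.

23 2
1057 92
48599 4230
2234497 194488
102738263 8942218

√132 = [11; 2,22, …], period ℓ=2 (even) → k=1
i=0: a=11 ⇒ p=11, q=1
i=1: a=2 ⇒ p=23, q=2
→ (23, 2).  Check: 23²=529, 132·2²=528, difference 1.
k=2:  x_2 = 23·23+132·2·2 = 1057,  y_2 = 23·2+2·23 = 92
k=3:  x_3 = 23·1057+132·2·92 = 48599,  y_3 = 23·92+2·1057 = 4230
k=4:  x_4 = 23·48599+132·2·4230 = 2234497,  y_4 = 23·4230+2·48599 = 194488
k=5:  x_5 = 23·2234497+132·2·194488 = 102738263,  y_5 = 23·194488+2·2234497 = 8942218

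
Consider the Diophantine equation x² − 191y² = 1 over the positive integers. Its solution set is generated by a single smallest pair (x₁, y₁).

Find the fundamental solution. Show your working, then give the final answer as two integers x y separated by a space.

d=191: √d = [13; 1,4,1,1,3,…,4,1,26] (ℓ=16, even), read p_15/q_15
a_0=13:  p_0=13·1+0=13,  q_0=13·0+1=1
…
a_2=4:  p_2=4·14+13=69,  q_2=4·1+1=5
a_3=1:  p_3=1·69+14=83,  q_3=1·5+1=6
…
a_5=3:  p_5=3·152+83=539,  q_5=3·11+6=39
a_6=2:  p_6=2·539+152=1230,  q_6=2·39+11=89
…
a_10=2:  p_10=2·83433+40217=207083,  q_10=2·6037+2910=14984
a_11=3:  p_11=3·207083+83433=704682,  q_11=3·14984+6037=50989
…
a_13=1:  p_13=1·911765+704682=1616447,  q_13=1·65973+50989=116962
a_14=4:  p_14=4·1616447+911765=7377553,  q_14=4·116962+65973=533821
a_15=1:  p_15=1·7377553+1616447=8994000,  q_15=1·533821+116962=650783
→ (8994000, 650783).  Check: 8994000²=80892036000000, 191·650783²=80892035999999, difference 1.

8994000 650783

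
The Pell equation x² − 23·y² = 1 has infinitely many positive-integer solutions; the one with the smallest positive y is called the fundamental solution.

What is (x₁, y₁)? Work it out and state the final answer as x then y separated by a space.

24 5

√23 = [4; 1,3,1,8, …], period ℓ=4 (even) → k=3
i=0: a=4 ⇒ p=4, q=1
i=1: a=1 ⇒ p=5, q=1
i=2: a=3 ⇒ p=19, q=4
i=3: a=1 ⇒ p=24, q=5
→ (24, 5).  Check: 24²=576, 23·5²=575, difference 1.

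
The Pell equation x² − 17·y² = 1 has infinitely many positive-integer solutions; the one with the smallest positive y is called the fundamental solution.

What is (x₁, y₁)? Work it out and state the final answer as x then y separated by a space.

33 8

√17 = [4; 8, …], period ℓ=1 (odd) → k=1
k=0  a_k=4  p_k/q_k = 4/1
k=1  a_k=8  p_k/q_k = 33/8
(x₁, y₁) = (33, 8);  33² − 17·8² = 1 ✓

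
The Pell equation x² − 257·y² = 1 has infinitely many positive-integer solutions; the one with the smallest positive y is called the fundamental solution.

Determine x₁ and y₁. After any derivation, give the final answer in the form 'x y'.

513 32

√257 → a₀=16, period (32); ℓ=1 odd so k=1
k=0  a_k=16  p_k/q_k = 16/1
k=1  a_k=32  p_k/q_k = 513/32
(x₁, y₁) = (513, 32);  513² − 257·32² = 1 ✓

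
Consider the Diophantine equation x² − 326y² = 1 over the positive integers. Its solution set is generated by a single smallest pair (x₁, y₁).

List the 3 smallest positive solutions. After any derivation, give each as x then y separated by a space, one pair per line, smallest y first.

√326 = [18; 18,36, …], period ℓ=2 (even) → k=1
k=0  a_k=18  p_k/q_k = 18/1
k=1  a_k=18  p_k/q_k = 325/18
(x₁, y₁) = (325, 18);  325² − 326·18² = 1 ✓
(x_2, y_2) = (325·325 + 326·18·18, 325·18 + 18·325) = (211249, 11700)
(x_3, y_3) = (325·211249 + 326·18·11700, 325·11700 + 18·211249) = (137311525, 7604982)

325 18
211249 11700
137311525 7604982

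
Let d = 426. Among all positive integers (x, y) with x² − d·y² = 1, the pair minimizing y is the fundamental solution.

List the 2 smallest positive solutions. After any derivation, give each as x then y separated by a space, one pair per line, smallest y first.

√426 → a₀=20, period (1,1,1,3,2,6,2,3,1,1,1,40); ℓ=12 even so k=11
step 0: (20, 1)  from 20·(1,0) + (0,1)
step 1: (21, 1)  from 1·(20,1) + (1,0)
step 2: (41, 2)  from 1·(21,1) + (20,1)
step 3: (62, 3)  from 1·(41,2) + (21,1)
…
step 6: (3323, 161)  from 6·(516,25) + (227,11)
…
step 8: (24809, 1202)  from 3·(7162,347) + (3323,161)
step 9: (31971, 1549)  from 1·(24809,1202) + (7162,347)
step 10: (56780, 2751)  from 1·(31971,1549) + (24809,1202)
step 11: (88751, 4300)  from 1·(56780,2751) + (31971,1549)
(x₁, y₁) = (88751, 4300);  88751² − 426·4300² = 1 ✓
k=2:  x_2 = 88751·88751+426·4300·4300 = 15753480001,  y_2 = 88751·4300+4300·88751 = 763258600

88751 4300
15753480001 763258600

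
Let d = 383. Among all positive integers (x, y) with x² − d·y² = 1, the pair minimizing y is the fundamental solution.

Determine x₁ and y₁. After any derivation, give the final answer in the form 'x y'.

√383 = [19; 1,1,3,19,3,1,1,38, …], period ℓ=8 (even) → k=7
step 0: (19, 1)  from 19·(1,0) + (0,1)
step 1: (20, 1)  from 1·(19,1) + (1,0)
step 2: (39, 2)  from 1·(20,1) + (19,1)
step 3: (137, 7)  from 3·(39,2) + (20,1)
…
step 6: (10705, 547)  from 1·(8063,412) + (2642,135)
step 7: (18768, 959)  from 1·(10705,547) + (8063,412)
fundamental: x₁=18768, y₁=959  (since 352237824 − 383·919681 = 1)

18768 959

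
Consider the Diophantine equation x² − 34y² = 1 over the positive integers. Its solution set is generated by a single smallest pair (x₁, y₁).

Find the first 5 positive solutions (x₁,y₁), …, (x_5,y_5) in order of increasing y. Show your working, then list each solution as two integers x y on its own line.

35 6
2449 420
171395 29394
11995201 2057160
839492675 143971806

[5; 1,4,1,10] for √34; ℓ=4 ⇒ convergent index 3
a_0=5:  p_0=5·1+0=5,  q_0=5·0+1=1
…
a_2=4:  p_2=4·6+5=29,  q_2=4·1+1=5
a_3=1:  p_3=1·29+6=35,  q_3=1·5+1=6
fundamental: x₁=35, y₁=6  (since 1225 − 34·36 = 1)
n=2: (35,6)∘(35,6) = (35·35+34·6·6, 35·6+6·35) = (2449,420)
n=3: (2449,420)∘(35,6) = (35·2449+34·6·420, 35·420+6·2449) = (171395,29394)
n=4: (171395,29394)∘(35,6) = (35·171395+34·6·29394, 35·29394+6·171395) = (11995201,2057160)
n=5: (11995201,2057160)∘(35,6) = (35·11995201+34·6·2057160, 35·2057160+6·11995201) = (839492675,143971806)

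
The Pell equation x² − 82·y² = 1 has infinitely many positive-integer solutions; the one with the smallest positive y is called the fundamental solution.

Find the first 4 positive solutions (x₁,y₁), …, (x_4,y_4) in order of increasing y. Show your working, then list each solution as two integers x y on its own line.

√82 = [9; 18, …], period ℓ=1 (odd) → k=1
step 0: (9, 1)  from 9·(1,0) + (0,1)
step 1: (163, 18)  from 18·(9,1) + (1,0)
→ (163, 18).  Check: 163²=26569, 82·18²=26568, difference 1.
n=2: (163,18)∘(163,18) = (163·163+82·18·18, 163·18+18·163) = (53137,5868)
n=3: (53137,5868)∘(163,18) = (163·53137+82·18·5868, 163·5868+18·53137) = (17322499,1912950)
n=4: (17322499,1912950)∘(163,18) = (163·17322499+82·18·1912950, 163·1912950+18·17322499) = (5647081537,623615832)

163 18
53137 5868
17322499 1912950
5647081537 623615832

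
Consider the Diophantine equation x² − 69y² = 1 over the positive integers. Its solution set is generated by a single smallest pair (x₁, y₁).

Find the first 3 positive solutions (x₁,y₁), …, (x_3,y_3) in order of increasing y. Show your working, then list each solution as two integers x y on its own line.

7775 936
120901249 14554800
1880014414175 226327139064

[8; 3,3,1,4,1,3,3,16] for √69; ℓ=8 ⇒ convergent index 7
a_0=8:  p_0=8·1+0=8,  q_0=8·0+1=1
…
a_3=1:  p_3=1·83+25=108,  q_3=1·10+3=13
…
a_6=3:  p_6=3·623+515=2384,  q_6=3·75+62=287
a_7=3:  p_7=3·2384+623=7775,  q_7=3·287+75=936
(x₁, y₁) = (7775, 936);  7775² − 69·936² = 1 ✓
(7775+936√69)^2 = 120901249 + 14554800√69
(7775+936√69)^3 = 1880014414175 + 226327139064√69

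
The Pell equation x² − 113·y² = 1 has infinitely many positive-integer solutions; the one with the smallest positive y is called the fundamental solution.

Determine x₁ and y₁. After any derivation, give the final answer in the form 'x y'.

1204353 113296

√113 → a₀=10, period (1,1,1,2,2,1,1,1,20); ℓ=9 odd so k=17
a_0=10:  p_0=10·1+0=10,  q_0=10·0+1=1
a_1=1:  p_1=1·10+1=11,  q_1=1·1+0=1
…
a_3=1:  p_3=1·21+11=32,  q_3=1·2+1=3
…
a_6=1:  p_6=1·202+85=287,  q_6=1·19+8=27
a_7=1:  p_7=1·287+202=489,  q_7=1·27+19=46
…
a_10=1:  p_10=1·16009+776=16785,  q_10=1·1506+73=1579
…
a_13=2:  p_13=2·49579+32794=131952,  q_13=2·4664+3085=12413
a_14=2:  p_14=2·131952+49579=313483,  q_14=2·12413+4664=29490
…
a_16=1:  p_16=1·445435+313483=758918,  q_16=1·41903+29490=71393
a_17=1:  p_17=1·758918+445435=1204353,  q_17=1·71393+41903=113296
fundamental: x₁=1204353, y₁=113296  (since 1450466148609 − 113·12835983616 = 1)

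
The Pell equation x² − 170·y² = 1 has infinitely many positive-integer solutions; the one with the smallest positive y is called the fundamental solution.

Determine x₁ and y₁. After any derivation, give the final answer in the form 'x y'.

d=170: √d = [13; 26] (ℓ=1, odd), read p_1/q_1
i=0: a=13 ⇒ p=13, q=1
i=1: a=26 ⇒ p=339, q=26
(x₁, y₁) = (339, 26);  339² − 170·26² = 1 ✓

339 26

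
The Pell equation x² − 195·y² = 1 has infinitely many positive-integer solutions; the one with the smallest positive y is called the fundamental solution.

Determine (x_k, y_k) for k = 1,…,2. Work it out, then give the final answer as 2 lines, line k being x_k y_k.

[13; 1,26] for √195; ℓ=2 ⇒ convergent index 1
a_0=13:  p_0=13·1+0=13,  q_0=13·0+1=1
a_1=1:  p_1=1·13+1=14,  q_1=1·1+0=1
fundamental: x₁=14, y₁=1  (since 196 − 195·1 = 1)
k=2:  x_2 = 14·14+195·1·1 = 391,  y_2 = 14·1+1·14 = 28

14 1
391 28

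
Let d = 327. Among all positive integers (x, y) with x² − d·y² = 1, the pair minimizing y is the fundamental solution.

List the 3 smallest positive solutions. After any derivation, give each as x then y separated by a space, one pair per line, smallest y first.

√327 = [18; 12,36, …], period ℓ=2 (even) → k=1
i=0: a=18 ⇒ p=18, q=1
i=1: a=12 ⇒ p=217, q=12
(x₁, y₁) = (217, 12);  217² − 327·12² = 1 ✓
(x_2, y_2) = (217·217 + 327·12·12, 217·12 + 12·217) = (94177, 5208)
(x_3, y_3) = (217·94177 + 327·12·5208, 217·5208 + 12·94177) = (40872601, 2260260)

217 12
94177 5208
40872601 2260260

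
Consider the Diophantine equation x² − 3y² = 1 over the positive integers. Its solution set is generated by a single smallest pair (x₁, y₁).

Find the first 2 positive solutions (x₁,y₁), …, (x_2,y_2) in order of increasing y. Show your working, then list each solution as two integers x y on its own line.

2 1
7 4

d=3: √d = [1; 1,2] (ℓ=2, even), read p_1/q_1
k=0  a_k=1  p_k/q_k = 1/1
k=1  a_k=1  p_k/q_k = 2/1
(x₁, y₁) = (2, 1);  2² − 3·1² = 1 ✓
(2+1√3)^2 = 7 + 4√3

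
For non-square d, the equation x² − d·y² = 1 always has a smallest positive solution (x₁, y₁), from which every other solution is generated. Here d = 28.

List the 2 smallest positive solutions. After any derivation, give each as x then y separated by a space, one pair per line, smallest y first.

d=28: √d = [5; 3,2,3,10] (ℓ=4, even), read p_3/q_3
a_0=5:  p_0=5·1+0=5,  q_0=5·0+1=1
…
a_2=2:  p_2=2·16+5=37,  q_2=2·3+1=7
a_3=3:  p_3=3·37+16=127,  q_3=3·7+3=24
fundamental: x₁=127, y₁=24  (since 16129 − 28·576 = 1)
(x_2, y_2) = (127·127 + 28·24·24, 127·24 + 24·127) = (32257, 6096)

127 24
32257 6096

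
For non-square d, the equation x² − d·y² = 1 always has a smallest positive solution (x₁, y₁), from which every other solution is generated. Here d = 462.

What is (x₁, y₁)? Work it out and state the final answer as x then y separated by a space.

√462 = [21; 2,42, …], period ℓ=2 (even) → k=1
k=0  a_k=21  p_k/q_k = 21/1
k=1  a_k=2  p_k/q_k = 43/2
→ (43, 2).  Check: 43²=1849, 462·2²=1848, difference 1.

43 2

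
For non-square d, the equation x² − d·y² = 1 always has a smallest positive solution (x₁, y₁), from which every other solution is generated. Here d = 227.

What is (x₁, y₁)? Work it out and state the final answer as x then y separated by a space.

226 15

[15; 15,30] for √227; ℓ=2 ⇒ convergent index 1
step 0: (15, 1)  from 15·(1,0) + (0,1)
step 1: (226, 15)  from 15·(15,1) + (1,0)
(x₁, y₁) = (226, 15);  226² − 227·15² = 1 ✓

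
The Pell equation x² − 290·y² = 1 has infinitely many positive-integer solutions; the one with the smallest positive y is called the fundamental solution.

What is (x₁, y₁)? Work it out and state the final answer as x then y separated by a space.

579 34

√290 = [17; 34, …], period ℓ=1 (odd) → k=1
k=0  a_k=17  p_k/q_k = 17/1
k=1  a_k=34  p_k/q_k = 579/34
(x₁, y₁) = (579, 34);  579² − 290·34² = 1 ✓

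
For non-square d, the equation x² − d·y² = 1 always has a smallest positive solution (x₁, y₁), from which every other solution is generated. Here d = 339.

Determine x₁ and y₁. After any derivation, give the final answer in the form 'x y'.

√339 → a₀=18, period (2,2,2,1,17,1,2,2,2,36); ℓ=10 even so k=9
i=0: a=18 ⇒ p=18, q=1
i=1: a=2 ⇒ p=37, q=2
i=2: a=2 ⇒ p=92, q=5
i=3: a=2 ⇒ p=221, q=12
i=4: a=1 ⇒ p=313, q=17
i=5: a=17 ⇒ p=5542, q=301
i=6: a=1 ⇒ p=5855, q=318
…
i=8: a=2 ⇒ p=40359, q=2192
i=9: a=2 ⇒ p=97970, q=5321
→ (97970, 5321).  Check: 97970²=9598120900, 339·5321²=9598120899, difference 1.

97970 5321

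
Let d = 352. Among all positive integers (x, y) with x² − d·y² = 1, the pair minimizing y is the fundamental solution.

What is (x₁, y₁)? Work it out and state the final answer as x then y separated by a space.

√352 → a₀=18, period (1,3,5,9,5,3,1,36); ℓ=8 even so k=7
i=0: a=18 ⇒ p=18, q=1
…
i=3: a=5 ⇒ p=394, q=21
i=4: a=9 ⇒ p=3621, q=193
…
i=6: a=3 ⇒ p=59118, q=3151
i=7: a=1 ⇒ p=77617, q=4137
(x₁, y₁) = (77617, 4137);  77617² − 352·4137² = 1 ✓

77617 4137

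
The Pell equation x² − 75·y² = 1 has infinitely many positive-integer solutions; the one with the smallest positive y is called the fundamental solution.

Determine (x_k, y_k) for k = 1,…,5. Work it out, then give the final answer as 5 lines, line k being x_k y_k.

√75 → a₀=8, period (1,1,1,16); ℓ=4 even so k=3
k=0  a_k=8  p_k/q_k = 8/1
…
k=2  a_k=1  p_k/q_k = 17/2
k=3  a_k=1  p_k/q_k = 26/3
→ (26, 3).  Check: 26²=676, 75·3²=675, difference 1.
(x_2, y_2) = (26·26 + 75·3·3, 26·3 + 3·26) = (1351, 156)
(x_3, y_3) = (26·1351 + 75·3·156, 26·156 + 3·1351) = (70226, 8109)
(x_4, y_4) = (26·70226 + 75·3·8109, 26·8109 + 3·70226) = (3650401, 421512)
(x_5, y_5) = (26·3650401 + 75·3·421512, 26·421512 + 3·3650401) = (189750626, 21910515)

26 3
1351 156
70226 8109
3650401 421512
189750626 21910515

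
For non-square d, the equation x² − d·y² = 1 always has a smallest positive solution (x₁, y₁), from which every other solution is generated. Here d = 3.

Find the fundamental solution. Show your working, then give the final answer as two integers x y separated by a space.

2 1

√3 = [1; 1,2, …], period ℓ=2 (even) → k=1
i=0: a=1 ⇒ p=1, q=1
i=1: a=1 ⇒ p=2, q=1
(x₁, y₁) = (2, 1);  2² − 3·1² = 1 ✓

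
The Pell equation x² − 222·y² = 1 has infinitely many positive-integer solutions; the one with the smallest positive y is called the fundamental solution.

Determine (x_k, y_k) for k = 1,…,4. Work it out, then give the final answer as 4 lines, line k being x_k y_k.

[14; 1,8,1,28] for √222; ℓ=4 ⇒ convergent index 3
i=0: a=14 ⇒ p=14, q=1
…
i=2: a=8 ⇒ p=134, q=9
i=3: a=1 ⇒ p=149, q=10
(x₁, y₁) = (149, 10);  149² − 222·10² = 1 ✓
(149+10√222)^2 = 44401 + 2980√222
(149+10√222)^3 = 13231349 + 888030√222
(149+10√222)^4 = 3942897601 + 264629960√222

149 10
44401 2980
13231349 888030
3942897601 264629960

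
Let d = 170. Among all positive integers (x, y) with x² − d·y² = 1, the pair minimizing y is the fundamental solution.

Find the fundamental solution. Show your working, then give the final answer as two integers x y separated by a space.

√170 = [13; 26, …], period ℓ=1 (odd) → k=1
i=0: a=13 ⇒ p=13, q=1
i=1: a=26 ⇒ p=339, q=26
(x₁, y₁) = (339, 26);  339² − 170·26² = 1 ✓

339 26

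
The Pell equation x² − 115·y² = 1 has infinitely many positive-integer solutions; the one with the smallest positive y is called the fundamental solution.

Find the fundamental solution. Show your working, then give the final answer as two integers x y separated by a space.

√115 = [10; 1,2,1,1,1,1,1,2,1,20, …], period ℓ=10 (even) → k=9
i=0: a=10 ⇒ p=10, q=1
i=1: a=1 ⇒ p=11, q=1
…
i=3: a=1 ⇒ p=43, q=4
…
i=6: a=1 ⇒ p=193, q=18
…
i=8: a=2 ⇒ p=815, q=76
i=9: a=1 ⇒ p=1126, q=105
(x₁, y₁) = (1126, 105);  1126² − 115·105² = 1 ✓

1126 105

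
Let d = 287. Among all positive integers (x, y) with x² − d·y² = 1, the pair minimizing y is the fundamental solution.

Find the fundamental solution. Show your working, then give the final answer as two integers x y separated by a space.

√287 → a₀=16, period (1,15,1,32); ℓ=4 even so k=3
k=0  a_k=16  p_k/q_k = 16/1
k=1  a_k=1  p_k/q_k = 17/1
k=2  a_k=15  p_k/q_k = 271/16
k=3  a_k=1  p_k/q_k = 288/17
→ (288, 17).  Check: 288²=82944, 287·17²=82943, difference 1.

288 17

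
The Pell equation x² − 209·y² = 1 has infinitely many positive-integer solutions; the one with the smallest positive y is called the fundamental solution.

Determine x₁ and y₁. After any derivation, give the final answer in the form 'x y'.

46551 3220

d=209: √d = [14; 2,5,3,2,3,5,2,28] (ℓ=8, even), read p_7/q_7
step 0: (14, 1)  from 14·(1,0) + (0,1)
step 1: (29, 2)  from 2·(14,1) + (1,0)
…
step 3: (506, 35)  from 3·(159,11) + (29,2)
…
step 5: (4019, 278)  from 3·(1171,81) + (506,35)
step 6: (21266, 1471)  from 5·(4019,278) + (1171,81)
step 7: (46551, 3220)  from 2·(21266,1471) + (4019,278)
(x₁, y₁) = (46551, 3220);  46551² − 209·3220² = 1 ✓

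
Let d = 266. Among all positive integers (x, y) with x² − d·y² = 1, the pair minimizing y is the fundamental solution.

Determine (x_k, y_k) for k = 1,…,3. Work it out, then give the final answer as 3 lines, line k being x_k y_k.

[16; 3,4,3,32] for √266; ℓ=4 ⇒ convergent index 3
k=0  a_k=16  p_k/q_k = 16/1
k=1  a_k=3  p_k/q_k = 49/3
k=2  a_k=4  p_k/q_k = 212/13
k=3  a_k=3  p_k/q_k = 685/42
fundamental: x₁=685, y₁=42  (since 469225 − 266·1764 = 1)
(685+42√266)^2 = 938449 + 57540√266
(685+42√266)^3 = 1285674445 + 78829758√266

685 42
938449 57540
1285674445 78829758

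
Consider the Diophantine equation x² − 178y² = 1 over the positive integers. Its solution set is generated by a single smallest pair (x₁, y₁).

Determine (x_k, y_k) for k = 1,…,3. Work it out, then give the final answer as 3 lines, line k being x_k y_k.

1601 120
5126401 384240
16414734401 1230336360

[13; 2,1,12,1,2,26] for √178; ℓ=6 ⇒ convergent index 5
i=0: a=13 ⇒ p=13, q=1
…
i=2: a=1 ⇒ p=40, q=3
…
i=4: a=1 ⇒ p=547, q=41
i=5: a=2 ⇒ p=1601, q=120
(x₁, y₁) = (1601, 120);  1601² − 178·120² = 1 ✓
(x_2, y_2) = (1601·1601 + 178·120·120, 1601·120 + 120·1601) = (5126401, 384240)
(x_3, y_3) = (1601·5126401 + 178·120·384240, 1601·384240 + 120·5126401) = (16414734401, 1230336360)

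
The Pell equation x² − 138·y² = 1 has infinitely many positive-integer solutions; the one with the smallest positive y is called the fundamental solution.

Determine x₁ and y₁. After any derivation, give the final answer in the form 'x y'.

47 4

√138 = [11; 1,2,1,22, …], period ℓ=4 (even) → k=3
step 0: (11, 1)  from 11·(1,0) + (0,1)
…
step 2: (35, 3)  from 2·(12,1) + (11,1)
step 3: (47, 4)  from 1·(35,3) + (12,1)
fundamental: x₁=47, y₁=4  (since 2209 − 138·16 = 1)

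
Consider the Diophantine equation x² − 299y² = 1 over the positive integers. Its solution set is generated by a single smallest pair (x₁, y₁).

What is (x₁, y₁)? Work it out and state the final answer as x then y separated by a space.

415 24

√299 = [17; 3,2,3,34, …], period ℓ=4 (even) → k=3
k=0  a_k=17  p_k/q_k = 17/1
…
k=2  a_k=2  p_k/q_k = 121/7
k=3  a_k=3  p_k/q_k = 415/24
→ (415, 24).  Check: 415²=172225, 299·24²=172224, difference 1.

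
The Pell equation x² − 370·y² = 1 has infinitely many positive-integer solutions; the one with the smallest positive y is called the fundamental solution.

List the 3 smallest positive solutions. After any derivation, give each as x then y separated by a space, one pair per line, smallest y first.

213859 11118
91471343761 4755368724
39123940210553539 2033956799880714

√370 → a₀=19, period (4,4,38); ℓ=3 odd so k=5
a_0=19:  p_0=19·1+0=19,  q_0=19·0+1=1
a_1=4:  p_1=4·19+1=77,  q_1=4·1+0=4
a_2=4:  p_2=4·77+19=327,  q_2=4·4+1=17
…
a_4=4:  p_4=4·12503+327=50339,  q_4=4·650+17=2617
a_5=4:  p_5=4·50339+12503=213859,  q_5=4·2617+650=11118
fundamental: x₁=213859, y₁=11118  (since 45735671881 − 370·123609924 = 1)
k=2:  x_2 = 213859·213859+370·11118·11118 = 91471343761,  y_2 = 213859·11118+11118·213859 = 4755368724
k=3:  x_3 = 213859·91471343761+370·11118·4755368724 = 39123940210553539,  y_3 = 213859·4755368724+11118·91471343761 = 2033956799880714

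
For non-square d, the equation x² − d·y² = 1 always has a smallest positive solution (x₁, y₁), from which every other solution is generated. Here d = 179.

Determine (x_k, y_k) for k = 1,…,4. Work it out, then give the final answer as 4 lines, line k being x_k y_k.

d=179: √d = [13; 2,1,1,1,3,…,1,2,26] (ℓ=14, even), read p_13/q_13
step 0: (13, 1)  from 13·(1,0) + (0,1)
…
step 9: (438125, 32747)  from 3·(137042,10243) + (26999,2018)
…
step 12: (1588459, 118727)  from 1·(1013292,75737) + (575167,42990)
step 13: (4190210, 313191)  from 2·(1588459,118727) + (1013292,75737)
→ (4190210, 313191).  Check: 4190210²=17557859844100, 179·313191²=17557859844099, difference 1.
k=2:  x_2 = 4190210·4190210+179·313191·313191 = 35115719688199,  y_2 = 4190210·313191+313191·4190210 = 2624672120220
k=3:  x_3 = 4190210·35115719688199+179·313191·2624672120220 = 294284479589372473370,  y_3 = 4190210·2624672120220+313191·35115719688199 = 21995854729733779209
k=4:  x_4 = 4190210·294284479589372473370+179·313191·21995854729733779209 = 2466227538440333747559727201,  y_4 = 4190210·21995854729733779209+313191·294284479589372473370 = 184334500894152933286567560

4190210 313191
35115719688199 2624672120220
294284479589372473370 21995854729733779209
2466227538440333747559727201 184334500894152933286567560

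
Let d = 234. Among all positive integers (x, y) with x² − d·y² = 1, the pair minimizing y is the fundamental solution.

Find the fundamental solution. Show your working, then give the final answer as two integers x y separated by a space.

5201 340

√234 = [15; 3,2,1,2,1,2,3,30, …], period ℓ=8 (even) → k=7
a_0=15:  p_0=15·1+0=15,  q_0=15·0+1=1
a_1=3:  p_1=3·15+1=46,  q_1=3·1+0=3
…
a_5=1:  p_5=1·413+153=566,  q_5=1·27+10=37
a_6=2:  p_6=2·566+413=1545,  q_6=2·37+27=101
a_7=3:  p_7=3·1545+566=5201,  q_7=3·101+37=340
(x₁, y₁) = (5201, 340);  5201² − 234·340² = 1 ✓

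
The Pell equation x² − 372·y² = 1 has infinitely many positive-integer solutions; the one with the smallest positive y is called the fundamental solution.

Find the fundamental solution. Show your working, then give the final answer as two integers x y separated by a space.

d=372: √d = [19; 3,2,12,2,3,38] (ℓ=6, even), read p_5/q_5
k=0  a_k=19  p_k/q_k = 19/1
…
k=4  a_k=2  p_k/q_k = 3491/181
k=5  a_k=3  p_k/q_k = 12151/630
fundamental: x₁=12151, y₁=630  (since 147646801 − 372·396900 = 1)

12151 630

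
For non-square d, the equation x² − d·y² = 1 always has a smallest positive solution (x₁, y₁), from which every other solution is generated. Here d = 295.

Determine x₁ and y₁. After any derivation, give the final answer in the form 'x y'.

2024999 117900

√295 → a₀=17, period (5,1,2,3,2,6,2,3,2,1,5,34); ℓ=12 even so k=11
step 0: (17, 1)  from 17·(1,0) + (0,1)
…
step 3: (292, 17)  from 2·(103,6) + (86,5)
step 4: (979, 57)  from 3·(292,17) + (103,6)
…
step 8: (108103, 6294)  from 3·(31208,1817) + (14479,843)
…
step 10: (355517, 20699)  from 1·(247414,14405) + (108103,6294)
step 11: (2024999, 117900)  from 5·(355517,20699) + (247414,14405)
(x₁, y₁) = (2024999, 117900);  2024999² − 295·117900² = 1 ✓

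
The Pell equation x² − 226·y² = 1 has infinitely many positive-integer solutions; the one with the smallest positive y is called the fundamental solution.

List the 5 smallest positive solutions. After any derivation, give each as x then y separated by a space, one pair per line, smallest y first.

[15; 30] for √226; ℓ=1 ⇒ convergent index 1
step 0: (15, 1)  from 15·(1,0) + (0,1)
step 1: (451, 30)  from 30·(15,1) + (1,0)
(x₁, y₁) = (451, 30);  451² − 226·30² = 1 ✓
(x_2, y_2) = (451·451 + 226·30·30, 451·30 + 30·451) = (406801, 27060)
(x_3, y_3) = (451·406801 + 226·30·27060, 451·27060 + 30·406801) = (366934051, 24408090)
(x_4, y_4) = (451·366934051 + 226·30·24408090, 451·24408090 + 30·366934051) = (330974107201, 22016070120)
(x_5, y_5) = (451·330974107201 + 226·30·22016070120, 451·22016070120 + 30·330974107201) = (298538277761251, 19858470840150)

451 30
406801 27060
366934051 24408090
330974107201 22016070120
298538277761251 19858470840150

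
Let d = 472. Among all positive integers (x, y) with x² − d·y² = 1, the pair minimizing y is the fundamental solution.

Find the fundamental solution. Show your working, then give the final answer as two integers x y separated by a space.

306917 14127

d=472: √d = [21; 1,2,1,1,1,…,2,1,42] (ℓ=14, even), read p_13/q_13
step 0: (21, 1)  from 21·(1,0) + (0,1)
step 1: (22, 1)  from 1·(21,1) + (1,0)
step 2: (65, 3)  from 2·(22,1) + (21,1)
step 3: (87, 4)  from 1·(65,3) + (22,1)
step 4: (152, 7)  from 1·(87,4) + (65,3)
step 5: (239, 11)  from 1·(152,7) + (87,4)
step 6: (1108, 51)  from 4·(239,11) + (152,7)
…
step 8: (24224, 1115)  from 4·(5779,266) + (1108,51)
step 9: (30003, 1381)  from 1·(24224,1115) + (5779,266)
step 10: (54227, 2496)  from 1·(30003,1381) + (24224,1115)
step 11: (84230, 3877)  from 1·(54227,2496) + (30003,1381)
step 12: (222687, 10250)  from 2·(84230,3877) + (54227,2496)
step 13: (306917, 14127)  from 1·(222687,10250) + (84230,3877)
(x₁, y₁) = (306917, 14127);  306917² − 472·14127² = 1 ✓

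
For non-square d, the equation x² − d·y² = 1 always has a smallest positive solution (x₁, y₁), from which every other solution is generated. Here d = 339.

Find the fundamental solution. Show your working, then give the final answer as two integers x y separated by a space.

97970 5321

√339 = [18; 2,2,2,1,17,1,2,2,2,36, …], period ℓ=10 (even) → k=9
k=0  a_k=18  p_k/q_k = 18/1
k=1  a_k=2  p_k/q_k = 37/2
k=2  a_k=2  p_k/q_k = 92/5
k=3  a_k=2  p_k/q_k = 221/12
k=4  a_k=1  p_k/q_k = 313/17
k=5  a_k=17  p_k/q_k = 5542/301
k=6  a_k=1  p_k/q_k = 5855/318
k=7  a_k=2  p_k/q_k = 17252/937
k=8  a_k=2  p_k/q_k = 40359/2192
k=9  a_k=2  p_k/q_k = 97970/5321
→ (97970, 5321).  Check: 97970²=9598120900, 339·5321²=9598120899, difference 1.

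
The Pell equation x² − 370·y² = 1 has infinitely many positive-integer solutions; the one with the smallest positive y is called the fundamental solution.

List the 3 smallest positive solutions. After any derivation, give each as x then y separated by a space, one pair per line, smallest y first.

213859 11118
91471343761 4755368724
39123940210553539 2033956799880714

d=370: √d = [19; 4,4,38] (ℓ=3, odd), read p_5/q_5
i=0: a=19 ⇒ p=19, q=1
…
i=2: a=4 ⇒ p=327, q=17
i=3: a=38 ⇒ p=12503, q=650
i=4: a=4 ⇒ p=50339, q=2617
i=5: a=4 ⇒ p=213859, q=11118
(x₁, y₁) = (213859, 11118);  213859² − 370·11118² = 1 ✓
k=2:  x_2 = 213859·213859+370·11118·11118 = 91471343761,  y_2 = 213859·11118+11118·213859 = 4755368724
k=3:  x_3 = 213859·91471343761+370·11118·4755368724 = 39123940210553539,  y_3 = 213859·4755368724+11118·91471343761 = 2033956799880714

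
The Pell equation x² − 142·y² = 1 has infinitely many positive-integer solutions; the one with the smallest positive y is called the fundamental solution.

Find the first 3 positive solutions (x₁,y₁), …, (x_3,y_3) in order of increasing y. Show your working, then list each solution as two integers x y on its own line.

143 12
40897 3432
11696399 981540

[11; 1,10,1,22] for √142; ℓ=4 ⇒ convergent index 3
k=0  a_k=11  p_k/q_k = 11/1
…
k=2  a_k=10  p_k/q_k = 131/11
k=3  a_k=1  p_k/q_k = 143/12
(x₁, y₁) = (143, 12);  143² − 142·12² = 1 ✓
k=2:  x_2 = 143·143+142·12·12 = 40897,  y_2 = 143·12+12·143 = 3432
k=3:  x_3 = 143·40897+142·12·3432 = 11696399,  y_3 = 143·3432+12·40897 = 981540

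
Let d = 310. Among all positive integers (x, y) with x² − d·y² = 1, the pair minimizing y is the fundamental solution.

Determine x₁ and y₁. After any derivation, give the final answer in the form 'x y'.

848719 48204

√310 = [17; 1,1,1,1,5,…,1,1,34, …], period ℓ=16 (even) → k=15
k=0  a_k=17  p_k/q_k = 17/1
k=1  a_k=1  p_k/q_k = 18/1
…
k=5  a_k=5  p_k/q_k = 493/28
…
k=10  a_k=3  p_k/q_k = 28928/1643
…
k=14  a_k=1  p_k/q_k = 515017/29251
k=15  a_k=1  p_k/q_k = 848719/48204
→ (848719, 48204).  Check: 848719²=720323940961, 310·48204²=720323940960, difference 1.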